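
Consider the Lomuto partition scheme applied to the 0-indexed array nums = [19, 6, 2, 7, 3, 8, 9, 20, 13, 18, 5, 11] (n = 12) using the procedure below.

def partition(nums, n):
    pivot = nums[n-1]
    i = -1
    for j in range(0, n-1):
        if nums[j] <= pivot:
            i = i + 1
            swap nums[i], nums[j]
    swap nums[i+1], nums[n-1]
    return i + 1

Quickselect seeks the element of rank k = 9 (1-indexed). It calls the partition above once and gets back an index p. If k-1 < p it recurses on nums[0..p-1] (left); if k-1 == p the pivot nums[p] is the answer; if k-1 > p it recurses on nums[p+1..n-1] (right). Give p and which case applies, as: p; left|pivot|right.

pivot = nums[11] = 11; i = -1
j=0: nums[0]=19 > 11 → no swap
j=1: nums[1]=6 ≤ 11 → i=0, swap nums[0],nums[1] → [6, 19, 2, 7, 3, 8, 9, 20, 13, 18, 5, 11]
j=2: nums[2]=2 ≤ 11 → i=1, swap nums[1],nums[2] → [6, 2, 19, 7, 3, 8, 9, 20, 13, 18, 5, 11]
j=3: nums[3]=7 ≤ 11 → i=2, swap nums[2],nums[3] → [6, 2, 7, 19, 3, 8, 9, 20, 13, 18, 5, 11]
j=4: nums[4]=3 ≤ 11 → i=3, swap nums[3],nums[4] → [6, 2, 7, 3, 19, 8, 9, 20, 13, 18, 5, 11]
j=5: nums[5]=8 ≤ 11 → i=4, swap nums[4],nums[5] → [6, 2, 7, 3, 8, 19, 9, 20, 13, 18, 5, 11]
j=6: nums[6]=9 ≤ 11 → i=5, swap nums[5],nums[6] → [6, 2, 7, 3, 8, 9, 19, 20, 13, 18, 5, 11]
j=7: nums[7]=20 > 11 → no swap
j=8: nums[8]=13 > 11 → no swap
j=9: nums[9]=18 > 11 → no swap
j=10: nums[10]=5 ≤ 11 → i=6, swap nums[6],nums[10] → [6, 2, 7, 3, 8, 9, 5, 20, 13, 18, 19, 11]
final swap nums[7],nums[11] → [6, 2, 7, 3, 8, 9, 5, 11, 13, 18, 19, 20]; return 7
p = 7; k-1 = 8 > 7 ⇒ right

7; right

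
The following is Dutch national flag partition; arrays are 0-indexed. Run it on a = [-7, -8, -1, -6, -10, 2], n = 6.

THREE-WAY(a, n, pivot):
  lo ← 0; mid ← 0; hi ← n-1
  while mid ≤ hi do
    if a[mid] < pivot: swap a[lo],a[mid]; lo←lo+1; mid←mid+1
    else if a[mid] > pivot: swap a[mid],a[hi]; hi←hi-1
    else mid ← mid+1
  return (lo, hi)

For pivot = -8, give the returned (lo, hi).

lo=0 mid=0 hi=5
-7>-8: swap(0,5), hi=4 ⇒ [2, -8, -1, -6, -10, -7]
2>-8: swap(0,4), hi=3 ⇒ [-10, -8, -1, -6, 2, -7]
-10<-8: swap(0,0), lo=1 mid=1 ⇒ [-10, -8, -1, -6, 2, -7]
-8=-8: mid=2
-1>-8: swap(2,3), hi=2 ⇒ [-10, -8, -6, -1, 2, -7]
-6>-8: swap(2,2), hi=1 ⇒ [-10, -8, -6, -1, 2, -7]
done. lo=1 hi=1; a=[-10, -8, -6, -1, 2, -7]

(1, 1)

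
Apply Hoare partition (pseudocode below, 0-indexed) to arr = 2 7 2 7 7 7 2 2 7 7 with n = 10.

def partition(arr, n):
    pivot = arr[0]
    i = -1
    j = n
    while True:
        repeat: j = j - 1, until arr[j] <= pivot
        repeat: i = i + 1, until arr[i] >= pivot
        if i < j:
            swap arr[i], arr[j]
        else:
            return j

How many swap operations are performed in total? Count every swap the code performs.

pivot = arr[0] = 2; i = -1, j = 10
j→7 (arr[7]=2≤2), i→0 (arr[0]=2≥2); i<j, swap → 2 7 2 7 7 7 2 2 7 7
j→6 (arr[6]=2≤2), i→1 (arr[1]=7≥2); i<j, swap → 2 2 2 7 7 7 7 2 7 7
j→2, i→2; i≥j, return j=2. arr = 2 2 2 7 7 7 7 2 7 7

2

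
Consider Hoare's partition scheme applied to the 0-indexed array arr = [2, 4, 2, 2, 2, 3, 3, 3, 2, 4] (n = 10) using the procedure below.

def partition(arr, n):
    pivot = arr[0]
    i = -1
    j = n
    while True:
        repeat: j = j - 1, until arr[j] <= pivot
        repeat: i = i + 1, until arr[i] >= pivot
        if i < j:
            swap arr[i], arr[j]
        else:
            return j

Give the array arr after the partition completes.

pivot=2
j stops at 8 (2), i stops at 0 (2); swap ⇒ [2, 4, 2, 2, 2, 3, 3, 3, 2, 4]
j stops at 4 (2), i stops at 1 (4); swap ⇒ [2, 2, 2, 2, 4, 3, 3, 3, 2, 4]
j stops at 3 (2), i stops at 2 (2); swap ⇒ [2, 2, 2, 2, 4, 3, 3, 3, 2, 4]
j stops at 2, i stops at 3; i≥j ⇒ return 2. arr=[2, 2, 2, 2, 4, 3, 3, 3, 2, 4]

[2, 2, 2, 2, 4, 3, 3, 3, 2, 4]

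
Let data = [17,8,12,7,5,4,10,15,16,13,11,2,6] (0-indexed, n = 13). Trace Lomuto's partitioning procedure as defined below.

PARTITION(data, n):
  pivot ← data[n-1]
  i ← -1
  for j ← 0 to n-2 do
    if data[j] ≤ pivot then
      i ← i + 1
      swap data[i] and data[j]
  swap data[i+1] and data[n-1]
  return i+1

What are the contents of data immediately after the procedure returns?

pivot = data[12] = 6; i = -1
j=0: data[0]=17 > 6 → no swap
j=1: data[1]=8 > 6 → no swap
j=2: data[2]=12 > 6 → no swap
j=3: data[3]=7 > 6 → no swap
j=4: data[4]=5 ≤ 6 → i=0, swap data[0],data[4] → [5,8,12,7,17,4,10,15,16,13,11,2,6]
j=5: data[5]=4 ≤ 6 → i=1, swap data[1],data[5] → [5,4,12,7,17,8,10,15,16,13,11,2,6]
j=6: data[6]=10 > 6 → no swap
j=7: data[7]=15 > 6 → no swap
j=8: data[8]=16 > 6 → no swap
j=9: data[9]=13 > 6 → no swap
j=10: data[10]=11 > 6 → no swap
j=11: data[11]=2 ≤ 6 → i=2, swap data[2],data[11] → [5,4,2,7,17,8,10,15,16,13,11,12,6]
final swap data[3],data[12] → [5,4,2,6,17,8,10,15,16,13,11,12,7]; return 3

[5,4,2,6,17,8,10,15,16,13,11,12,7]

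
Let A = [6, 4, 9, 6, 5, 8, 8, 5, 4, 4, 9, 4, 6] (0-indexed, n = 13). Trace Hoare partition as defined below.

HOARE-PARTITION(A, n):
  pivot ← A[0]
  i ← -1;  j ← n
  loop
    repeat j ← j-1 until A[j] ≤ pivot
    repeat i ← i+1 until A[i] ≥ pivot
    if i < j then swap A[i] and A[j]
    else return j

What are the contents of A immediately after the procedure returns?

[6, 4, 4, 4, 5, 4, 5, 8, 8, 6, 9, 9, 6]

pivot = A[0] = 6; i = -1, j = 13
j→12 (A[12]=6≤6), i→0 (A[0]=6≥6); i<j, swap → [6, 4, 9, 6, 5, 8, 8, 5, 4, 4, 9, 4, 6]
j→11 (A[11]=4≤6), i→2 (A[2]=9≥6); i<j, swap → [6, 4, 4, 6, 5, 8, 8, 5, 4, 4, 9, 9, 6]
j→9 (A[9]=4≤6), i→3 (A[3]=6≥6); i<j, swap → [6, 4, 4, 4, 5, 8, 8, 5, 4, 6, 9, 9, 6]
j→8 (A[8]=4≤6), i→5 (A[5]=8≥6); i<j, swap → [6, 4, 4, 4, 5, 4, 8, 5, 8, 6, 9, 9, 6]
j→7 (A[7]=5≤6), i→6 (A[6]=8≥6); i<j, swap → [6, 4, 4, 4, 5, 4, 5, 8, 8, 6, 9, 9, 6]
j→6, i→7; i≥j, return j=6. A = [6, 4, 4, 4, 5, 4, 5, 8, 8, 6, 9, 9, 6]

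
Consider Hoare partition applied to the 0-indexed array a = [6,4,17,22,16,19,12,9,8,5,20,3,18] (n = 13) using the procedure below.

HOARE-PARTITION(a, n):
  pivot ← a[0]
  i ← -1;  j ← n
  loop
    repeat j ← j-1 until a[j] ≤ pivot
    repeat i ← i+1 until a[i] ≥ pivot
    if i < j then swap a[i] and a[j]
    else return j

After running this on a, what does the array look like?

[3,4,5,22,16,19,12,9,8,17,20,6,18]

pivot = a[0] = 6; i = -1, j = 13
j→11 (a[11]=3≤6), i→0 (a[0]=6≥6); i<j, swap → [3,4,17,22,16,19,12,9,8,5,20,6,18]
j→9 (a[9]=5≤6), i→2 (a[2]=17≥6); i<j, swap → [3,4,5,22,16,19,12,9,8,17,20,6,18]
j→2, i→3; i≥j, return j=2. a = [3,4,5,22,16,19,12,9,8,17,20,6,18]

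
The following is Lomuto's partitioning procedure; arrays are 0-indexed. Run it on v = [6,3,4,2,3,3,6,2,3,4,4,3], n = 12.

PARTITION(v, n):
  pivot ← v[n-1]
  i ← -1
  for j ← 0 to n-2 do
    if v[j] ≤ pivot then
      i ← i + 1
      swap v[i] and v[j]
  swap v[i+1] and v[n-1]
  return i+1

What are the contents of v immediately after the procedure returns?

pivot=3, i=-1
j=0: 6>3, skip
j=1: 3≤3, i=0, swap(0,1) ⇒ [3,6,4,2,3,3,6,2,3,4,4,3]
j=2: 4>3, skip
j=3: 2≤3, i=1, swap(1,3) ⇒ [3,2,4,6,3,3,6,2,3,4,4,3]
j=4: 3≤3, i=2, swap(2,4) ⇒ [3,2,3,6,4,3,6,2,3,4,4,3]
j=5: 3≤3, i=3, swap(3,5) ⇒ [3,2,3,3,4,6,6,2,3,4,4,3]
j=6: 6>3, skip
j=7: 2≤3, i=4, swap(4,7) ⇒ [3,2,3,3,2,6,6,4,3,4,4,3]
j=8: 3≤3, i=5, swap(5,8) ⇒ [3,2,3,3,2,3,6,4,6,4,4,3]
j=9: 4>3, skip
j=10: 4>3, skip
swap(6,11) ⇒ [3,2,3,3,2,3,3,4,6,4,4,6]; return 6

[3,2,3,3,2,3,3,4,6,4,4,6]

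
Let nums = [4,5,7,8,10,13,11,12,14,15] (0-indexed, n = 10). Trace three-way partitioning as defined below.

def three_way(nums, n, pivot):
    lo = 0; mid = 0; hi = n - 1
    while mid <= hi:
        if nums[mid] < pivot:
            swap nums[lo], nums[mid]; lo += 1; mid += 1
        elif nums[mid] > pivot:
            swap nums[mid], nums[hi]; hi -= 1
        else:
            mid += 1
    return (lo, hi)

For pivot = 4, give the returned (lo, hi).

(0, 0)

pivot = 4; lo=0, mid=0, hi=9
nums[mid]=4=4: mid=1
nums[mid]=5>4: swap nums[1],nums[9]; hi=8 → [4,15,7,8,10,13,11,12,14,5]
nums[mid]=15>4: swap nums[1],nums[8]; hi=7 → [4,14,7,8,10,13,11,12,15,5]
nums[mid]=14>4: swap nums[1],nums[7]; hi=6 → [4,12,7,8,10,13,11,14,15,5]
nums[mid]=12>4: swap nums[1],nums[6]; hi=5 → [4,11,7,8,10,13,12,14,15,5]
nums[mid]=11>4: swap nums[1],nums[5]; hi=4 → [4,13,7,8,10,11,12,14,15,5]
nums[mid]=13>4: swap nums[1],nums[4]; hi=3 → [4,10,7,8,13,11,12,14,15,5]
nums[mid]=10>4: swap nums[1],nums[3]; hi=2 → [4,8,7,10,13,11,12,14,15,5]
nums[mid]=8>4: swap nums[1],nums[2]; hi=1 → [4,7,8,10,13,11,12,14,15,5]
nums[mid]=7>4: swap nums[1],nums[1]; hi=0 → [4,7,8,10,13,11,12,14,15,5]
end: lo=0, hi=0; nums = [4,7,8,10,13,11,12,14,15,5]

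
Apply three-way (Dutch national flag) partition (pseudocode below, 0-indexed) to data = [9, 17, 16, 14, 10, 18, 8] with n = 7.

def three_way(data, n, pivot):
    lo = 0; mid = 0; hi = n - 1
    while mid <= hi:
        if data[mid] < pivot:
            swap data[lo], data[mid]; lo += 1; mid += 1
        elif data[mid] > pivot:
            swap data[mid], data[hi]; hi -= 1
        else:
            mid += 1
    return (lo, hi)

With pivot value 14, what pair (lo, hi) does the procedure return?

pivot = 14; lo=0, mid=0, hi=6
data[mid]=9<14: swap data[0],data[0]; lo=1,mid=1 → [9, 17, 16, 14, 10, 18, 8]
data[mid]=17>14: swap data[1],data[6]; hi=5 → [9, 8, 16, 14, 10, 18, 17]
data[mid]=8<14: swap data[1],data[1]; lo=2,mid=2 → [9, 8, 16, 14, 10, 18, 17]
data[mid]=16>14: swap data[2],data[5]; hi=4 → [9, 8, 18, 14, 10, 16, 17]
data[mid]=18>14: swap data[2],data[4]; hi=3 → [9, 8, 10, 14, 18, 16, 17]
data[mid]=10<14: swap data[2],data[2]; lo=3,mid=3 → [9, 8, 10, 14, 18, 16, 17]
data[mid]=14=14: mid=4
end: lo=3, hi=3; data = [9, 8, 10, 14, 18, 16, 17]

(3, 3)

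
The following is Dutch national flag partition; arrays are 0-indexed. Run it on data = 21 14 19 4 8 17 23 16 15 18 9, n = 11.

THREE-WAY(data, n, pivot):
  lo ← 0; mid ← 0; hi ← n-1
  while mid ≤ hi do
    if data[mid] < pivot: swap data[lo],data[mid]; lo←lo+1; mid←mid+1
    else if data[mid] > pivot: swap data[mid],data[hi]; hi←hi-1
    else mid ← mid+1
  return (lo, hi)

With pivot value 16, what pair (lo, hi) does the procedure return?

(5, 5)

lo=0 mid=0 hi=10
21>16: swap(0,10), hi=9 ⇒ 9 14 19 4 8 17 23 16 15 18 21
9<16: swap(0,0), lo=1 mid=1 ⇒ 9 14 19 4 8 17 23 16 15 18 21
14<16: swap(1,1), lo=2 mid=2 ⇒ 9 14 19 4 8 17 23 16 15 18 21
19>16: swap(2,9), hi=8 ⇒ 9 14 18 4 8 17 23 16 15 19 21
18>16: swap(2,8), hi=7 ⇒ 9 14 15 4 8 17 23 16 18 19 21
15<16: swap(2,2), lo=3 mid=3 ⇒ 9 14 15 4 8 17 23 16 18 19 21
4<16: swap(3,3), lo=4 mid=4 ⇒ 9 14 15 4 8 17 23 16 18 19 21
8<16: swap(4,4), lo=5 mid=5 ⇒ 9 14 15 4 8 17 23 16 18 19 21
17>16: swap(5,7), hi=6 ⇒ 9 14 15 4 8 16 23 17 18 19 21
16=16: mid=6
23>16: swap(6,6), hi=5 ⇒ 9 14 15 4 8 16 23 17 18 19 21
done. lo=5 hi=5; data=9 14 15 4 8 16 23 17 18 19 21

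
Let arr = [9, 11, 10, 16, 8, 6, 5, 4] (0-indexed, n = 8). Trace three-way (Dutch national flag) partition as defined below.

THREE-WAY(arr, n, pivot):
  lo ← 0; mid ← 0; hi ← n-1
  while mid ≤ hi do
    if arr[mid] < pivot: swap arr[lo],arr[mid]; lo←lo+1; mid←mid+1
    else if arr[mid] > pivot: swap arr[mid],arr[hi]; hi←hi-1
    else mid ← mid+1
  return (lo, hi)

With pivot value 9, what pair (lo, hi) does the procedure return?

lo=0 mid=0 hi=7
9=9: mid=1
11>9: swap(1,7), hi=6 ⇒ [9, 4, 10, 16, 8, 6, 5, 11]
4<9: swap(0,1), lo=1 mid=2 ⇒ [4, 9, 10, 16, 8, 6, 5, 11]
10>9: swap(2,6), hi=5 ⇒ [4, 9, 5, 16, 8, 6, 10, 11]
5<9: swap(1,2), lo=2 mid=3 ⇒ [4, 5, 9, 16, 8, 6, 10, 11]
16>9: swap(3,5), hi=4 ⇒ [4, 5, 9, 6, 8, 16, 10, 11]
6<9: swap(2,3), lo=3 mid=4 ⇒ [4, 5, 6, 9, 8, 16, 10, 11]
8<9: swap(3,4), lo=4 mid=5 ⇒ [4, 5, 6, 8, 9, 16, 10, 11]
done. lo=4 hi=4; arr=[4, 5, 6, 8, 9, 16, 10, 11]

(4, 4)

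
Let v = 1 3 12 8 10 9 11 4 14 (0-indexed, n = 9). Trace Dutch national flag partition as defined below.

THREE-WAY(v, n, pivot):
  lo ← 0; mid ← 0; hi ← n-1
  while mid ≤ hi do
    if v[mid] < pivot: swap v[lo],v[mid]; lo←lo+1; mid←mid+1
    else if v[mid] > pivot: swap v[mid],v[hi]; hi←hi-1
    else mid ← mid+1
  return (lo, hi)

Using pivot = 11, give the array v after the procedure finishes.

pivot = 11; lo=0, mid=0, hi=8
v[mid]=1<11: swap v[0],v[0]; lo=1,mid=1 → 1 3 12 8 10 9 11 4 14
v[mid]=3<11: swap v[1],v[1]; lo=2,mid=2 → 1 3 12 8 10 9 11 4 14
v[mid]=12>11: swap v[2],v[8]; hi=7 → 1 3 14 8 10 9 11 4 12
v[mid]=14>11: swap v[2],v[7]; hi=6 → 1 3 4 8 10 9 11 14 12
v[mid]=4<11: swap v[2],v[2]; lo=3,mid=3 → 1 3 4 8 10 9 11 14 12
v[mid]=8<11: swap v[3],v[3]; lo=4,mid=4 → 1 3 4 8 10 9 11 14 12
v[mid]=10<11: swap v[4],v[4]; lo=5,mid=5 → 1 3 4 8 10 9 11 14 12
v[mid]=9<11: swap v[5],v[5]; lo=6,mid=6 → 1 3 4 8 10 9 11 14 12
v[mid]=11=11: mid=7
end: lo=6, hi=6; v = 1 3 4 8 10 9 11 14 12

1 3 4 8 10 9 11 14 12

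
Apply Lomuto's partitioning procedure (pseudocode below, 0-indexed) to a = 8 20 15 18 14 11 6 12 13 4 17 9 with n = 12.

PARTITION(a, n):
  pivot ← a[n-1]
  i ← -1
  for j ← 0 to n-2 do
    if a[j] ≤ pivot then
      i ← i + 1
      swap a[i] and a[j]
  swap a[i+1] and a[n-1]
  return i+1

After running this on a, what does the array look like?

8 6 4 9 14 11 20 12 13 15 17 18

pivot = a[11] = 9; i = -1
j=0: a[0]=8 ≤ 9 → i=0, swap a[0],a[0] (no change) → 8 20 15 18 14 11 6 12 13 4 17 9
j=1: a[1]=20 > 9 → no swap
j=2: a[2]=15 > 9 → no swap
j=3: a[3]=18 > 9 → no swap
j=4: a[4]=14 > 9 → no swap
j=5: a[5]=11 > 9 → no swap
j=6: a[6]=6 ≤ 9 → i=1, swap a[1],a[6] → 8 6 15 18 14 11 20 12 13 4 17 9
j=7: a[7]=12 > 9 → no swap
j=8: a[8]=13 > 9 → no swap
j=9: a[9]=4 ≤ 9 → i=2, swap a[2],a[9] → 8 6 4 18 14 11 20 12 13 15 17 9
j=10: a[10]=17 > 9 → no swap
final swap a[3],a[11] → 8 6 4 9 14 11 20 12 13 15 17 18; return 3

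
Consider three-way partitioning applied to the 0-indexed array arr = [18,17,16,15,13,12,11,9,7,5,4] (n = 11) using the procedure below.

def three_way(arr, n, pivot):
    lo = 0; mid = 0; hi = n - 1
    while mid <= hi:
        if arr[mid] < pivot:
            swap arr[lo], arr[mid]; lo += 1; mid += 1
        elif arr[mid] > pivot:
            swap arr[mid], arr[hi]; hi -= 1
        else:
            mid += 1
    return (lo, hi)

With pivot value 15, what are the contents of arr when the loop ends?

[4,5,7,13,12,11,9,15,16,17,18]

pivot = 15; lo=0, mid=0, hi=10
arr[mid]=18>15: swap arr[0],arr[10]; hi=9 → [4,17,16,15,13,12,11,9,7,5,18]
arr[mid]=4<15: swap arr[0],arr[0]; lo=1,mid=1 → [4,17,16,15,13,12,11,9,7,5,18]
arr[mid]=17>15: swap arr[1],arr[9]; hi=8 → [4,5,16,15,13,12,11,9,7,17,18]
arr[mid]=5<15: swap arr[1],arr[1]; lo=2,mid=2 → [4,5,16,15,13,12,11,9,7,17,18]
arr[mid]=16>15: swap arr[2],arr[8]; hi=7 → [4,5,7,15,13,12,11,9,16,17,18]
arr[mid]=7<15: swap arr[2],arr[2]; lo=3,mid=3 → [4,5,7,15,13,12,11,9,16,17,18]
arr[mid]=15=15: mid=4
arr[mid]=13<15: swap arr[3],arr[4]; lo=4,mid=5 → [4,5,7,13,15,12,11,9,16,17,18]
arr[mid]=12<15: swap arr[4],arr[5]; lo=5,mid=6 → [4,5,7,13,12,15,11,9,16,17,18]
arr[mid]=11<15: swap arr[5],arr[6]; lo=6,mid=7 → [4,5,7,13,12,11,15,9,16,17,18]
arr[mid]=9<15: swap arr[6],arr[7]; lo=7,mid=8 → [4,5,7,13,12,11,9,15,16,17,18]
end: lo=7, hi=7; arr = [4,5,7,13,12,11,9,15,16,17,18]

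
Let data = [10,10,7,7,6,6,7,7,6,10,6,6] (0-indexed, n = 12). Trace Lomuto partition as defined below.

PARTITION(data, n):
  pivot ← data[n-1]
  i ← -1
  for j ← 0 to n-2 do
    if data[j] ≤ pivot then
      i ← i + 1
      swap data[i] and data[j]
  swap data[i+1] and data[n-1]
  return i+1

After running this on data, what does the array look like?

[6,6,6,6,6,10,7,7,7,10,7,10]

pivot=6, i=-1
j=0: 10>6, skip
j=1: 10>6, skip
j=2: 7>6, skip
j=3: 7>6, skip
j=4: 6≤6, i=0, swap(0,4) ⇒ [6,10,7,7,10,6,7,7,6,10,6,6]
j=5: 6≤6, i=1, swap(1,5) ⇒ [6,6,7,7,10,10,7,7,6,10,6,6]
j=6: 7>6, skip
j=7: 7>6, skip
j=8: 6≤6, i=2, swap(2,8) ⇒ [6,6,6,7,10,10,7,7,7,10,6,6]
j=9: 10>6, skip
j=10: 6≤6, i=3, swap(3,10) ⇒ [6,6,6,6,10,10,7,7,7,10,7,6]
swap(4,11) ⇒ [6,6,6,6,6,10,7,7,7,10,7,10]; return 4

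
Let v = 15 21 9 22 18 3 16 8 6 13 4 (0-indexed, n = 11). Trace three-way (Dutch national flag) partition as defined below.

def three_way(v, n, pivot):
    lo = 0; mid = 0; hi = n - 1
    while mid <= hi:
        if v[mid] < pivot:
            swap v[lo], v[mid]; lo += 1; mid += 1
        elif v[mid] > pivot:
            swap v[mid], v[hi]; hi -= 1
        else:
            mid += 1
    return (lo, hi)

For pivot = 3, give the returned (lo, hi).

pivot = 3; lo=0, mid=0, hi=10
v[mid]=15>3: swap v[0],v[10]; hi=9 → 4 21 9 22 18 3 16 8 6 13 15
v[mid]=4>3: swap v[0],v[9]; hi=8 → 13 21 9 22 18 3 16 8 6 4 15
v[mid]=13>3: swap v[0],v[8]; hi=7 → 6 21 9 22 18 3 16 8 13 4 15
v[mid]=6>3: swap v[0],v[7]; hi=6 → 8 21 9 22 18 3 16 6 13 4 15
v[mid]=8>3: swap v[0],v[6]; hi=5 → 16 21 9 22 18 3 8 6 13 4 15
v[mid]=16>3: swap v[0],v[5]; hi=4 → 3 21 9 22 18 16 8 6 13 4 15
v[mid]=3=3: mid=1
v[mid]=21>3: swap v[1],v[4]; hi=3 → 3 18 9 22 21 16 8 6 13 4 15
v[mid]=18>3: swap v[1],v[3]; hi=2 → 3 22 9 18 21 16 8 6 13 4 15
v[mid]=22>3: swap v[1],v[2]; hi=1 → 3 9 22 18 21 16 8 6 13 4 15
v[mid]=9>3: swap v[1],v[1]; hi=0 → 3 9 22 18 21 16 8 6 13 4 15
end: lo=0, hi=0; v = 3 9 22 18 21 16 8 6 13 4 15

(0, 0)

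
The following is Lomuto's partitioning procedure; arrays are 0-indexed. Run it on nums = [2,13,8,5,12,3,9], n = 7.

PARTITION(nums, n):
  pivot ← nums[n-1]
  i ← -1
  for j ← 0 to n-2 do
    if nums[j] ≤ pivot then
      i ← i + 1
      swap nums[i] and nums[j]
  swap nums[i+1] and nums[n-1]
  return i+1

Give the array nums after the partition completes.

pivot = nums[6] = 9; i = -1
j=0: nums[0]=2 ≤ 9 → i=0, swap nums[0],nums[0] (no change) → [2,13,8,5,12,3,9]
j=1: nums[1]=13 > 9 → no swap
j=2: nums[2]=8 ≤ 9 → i=1, swap nums[1],nums[2] → [2,8,13,5,12,3,9]
j=3: nums[3]=5 ≤ 9 → i=2, swap nums[2],nums[3] → [2,8,5,13,12,3,9]
j=4: nums[4]=12 > 9 → no swap
j=5: nums[5]=3 ≤ 9 → i=3, swap nums[3],nums[5] → [2,8,5,3,12,13,9]
final swap nums[4],nums[6] → [2,8,5,3,9,13,12]; return 4

[2,8,5,3,9,13,12]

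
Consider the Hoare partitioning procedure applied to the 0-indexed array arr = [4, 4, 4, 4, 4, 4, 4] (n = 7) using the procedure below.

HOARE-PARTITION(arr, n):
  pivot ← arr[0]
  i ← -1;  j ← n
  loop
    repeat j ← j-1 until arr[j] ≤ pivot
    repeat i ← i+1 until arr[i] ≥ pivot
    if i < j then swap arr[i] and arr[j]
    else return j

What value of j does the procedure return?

pivot = arr[0] = 4; i = -1, j = 7
j→6 (arr[6]=4≤4), i→0 (arr[0]=4≥4); i<j, swap → [4, 4, 4, 4, 4, 4, 4]
j→5 (arr[5]=4≤4), i→1 (arr[1]=4≥4); i<j, swap → [4, 4, 4, 4, 4, 4, 4]
j→4 (arr[4]=4≤4), i→2 (arr[2]=4≥4); i<j, swap → [4, 4, 4, 4, 4, 4, 4]
j→3, i→3; i≥j, return j=3. arr = [4, 4, 4, 4, 4, 4, 4]

3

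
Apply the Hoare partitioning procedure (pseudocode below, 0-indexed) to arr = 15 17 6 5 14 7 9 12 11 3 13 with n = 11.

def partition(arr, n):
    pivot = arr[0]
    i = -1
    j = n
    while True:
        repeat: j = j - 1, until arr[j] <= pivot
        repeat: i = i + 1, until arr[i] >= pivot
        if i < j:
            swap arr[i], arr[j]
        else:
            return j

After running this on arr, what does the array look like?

pivot = arr[0] = 15; i = -1, j = 11
j→10 (arr[10]=13≤15), i→0 (arr[0]=15≥15); i<j, swap → 13 17 6 5 14 7 9 12 11 3 15
j→9 (arr[9]=3≤15), i→1 (arr[1]=17≥15); i<j, swap → 13 3 6 5 14 7 9 12 11 17 15
j→8, i→9; i≥j, return j=8. arr = 13 3 6 5 14 7 9 12 11 17 15

13 3 6 5 14 7 9 12 11 17 15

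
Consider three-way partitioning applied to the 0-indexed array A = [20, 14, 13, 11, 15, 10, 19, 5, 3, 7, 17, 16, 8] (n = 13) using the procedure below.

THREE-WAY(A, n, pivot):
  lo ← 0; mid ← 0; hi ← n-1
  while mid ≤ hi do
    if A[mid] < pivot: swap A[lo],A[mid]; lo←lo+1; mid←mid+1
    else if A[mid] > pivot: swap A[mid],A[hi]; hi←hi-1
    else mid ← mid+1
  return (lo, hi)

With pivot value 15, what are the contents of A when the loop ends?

[8, 14, 13, 11, 10, 7, 5, 3, 15, 17, 16, 19, 20]

lo=0 mid=0 hi=12
20>15: swap(0,12), hi=11 ⇒ [8, 14, 13, 11, 15, 10, 19, 5, 3, 7, 17, 16, 20]
8<15: swap(0,0), lo=1 mid=1 ⇒ [8, 14, 13, 11, 15, 10, 19, 5, 3, 7, 17, 16, 20]
14<15: swap(1,1), lo=2 mid=2 ⇒ [8, 14, 13, 11, 15, 10, 19, 5, 3, 7, 17, 16, 20]
13<15: swap(2,2), lo=3 mid=3 ⇒ [8, 14, 13, 11, 15, 10, 19, 5, 3, 7, 17, 16, 20]
11<15: swap(3,3), lo=4 mid=4 ⇒ [8, 14, 13, 11, 15, 10, 19, 5, 3, 7, 17, 16, 20]
15=15: mid=5
10<15: swap(4,5), lo=5 mid=6 ⇒ [8, 14, 13, 11, 10, 15, 19, 5, 3, 7, 17, 16, 20]
19>15: swap(6,11), hi=10 ⇒ [8, 14, 13, 11, 10, 15, 16, 5, 3, 7, 17, 19, 20]
16>15: swap(6,10), hi=9 ⇒ [8, 14, 13, 11, 10, 15, 17, 5, 3, 7, 16, 19, 20]
17>15: swap(6,9), hi=8 ⇒ [8, 14, 13, 11, 10, 15, 7, 5, 3, 17, 16, 19, 20]
7<15: swap(5,6), lo=6 mid=7 ⇒ [8, 14, 13, 11, 10, 7, 15, 5, 3, 17, 16, 19, 20]
5<15: swap(6,7), lo=7 mid=8 ⇒ [8, 14, 13, 11, 10, 7, 5, 15, 3, 17, 16, 19, 20]
3<15: swap(7,8), lo=8 mid=9 ⇒ [8, 14, 13, 11, 10, 7, 5, 3, 15, 17, 16, 19, 20]
done. lo=8 hi=8; A=[8, 14, 13, 11, 10, 7, 5, 3, 15, 17, 16, 19, 20]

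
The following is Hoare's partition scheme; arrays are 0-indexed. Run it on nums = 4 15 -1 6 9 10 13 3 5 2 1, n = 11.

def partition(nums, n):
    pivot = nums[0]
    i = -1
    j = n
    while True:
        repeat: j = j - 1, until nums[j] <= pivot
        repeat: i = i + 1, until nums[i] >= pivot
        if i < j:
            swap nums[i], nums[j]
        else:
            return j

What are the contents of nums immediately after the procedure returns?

pivot = nums[0] = 4; i = -1, j = 11
j→10 (nums[10]=1≤4), i→0 (nums[0]=4≥4); i<j, swap → 1 15 -1 6 9 10 13 3 5 2 4
j→9 (nums[9]=2≤4), i→1 (nums[1]=15≥4); i<j, swap → 1 2 -1 6 9 10 13 3 5 15 4
j→7 (nums[7]=3≤4), i→3 (nums[3]=6≥4); i<j, swap → 1 2 -1 3 9 10 13 6 5 15 4
j→3, i→4; i≥j, return j=3. nums = 1 2 -1 3 9 10 13 6 5 15 4

1 2 -1 3 9 10 13 6 5 15 4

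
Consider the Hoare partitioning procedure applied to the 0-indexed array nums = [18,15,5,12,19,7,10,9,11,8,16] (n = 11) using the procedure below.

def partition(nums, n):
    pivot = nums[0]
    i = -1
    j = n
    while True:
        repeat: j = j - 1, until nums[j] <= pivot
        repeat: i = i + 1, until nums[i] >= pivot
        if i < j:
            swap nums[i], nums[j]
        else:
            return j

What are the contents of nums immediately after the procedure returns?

pivot = nums[0] = 18; i = -1, j = 11
j→10 (nums[10]=16≤18), i→0 (nums[0]=18≥18); i<j, swap → [16,15,5,12,19,7,10,9,11,8,18]
j→9 (nums[9]=8≤18), i→4 (nums[4]=19≥18); i<j, swap → [16,15,5,12,8,7,10,9,11,19,18]
j→8, i→9; i≥j, return j=8. nums = [16,15,5,12,8,7,10,9,11,19,18]

[16,15,5,12,8,7,10,9,11,19,18]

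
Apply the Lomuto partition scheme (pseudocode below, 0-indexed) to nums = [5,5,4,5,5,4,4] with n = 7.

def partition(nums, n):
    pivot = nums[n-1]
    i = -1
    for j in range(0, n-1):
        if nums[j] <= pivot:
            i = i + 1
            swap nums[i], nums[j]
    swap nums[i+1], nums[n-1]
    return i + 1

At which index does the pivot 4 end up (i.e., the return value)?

2

pivot = nums[6] = 4; i = -1
j=0: nums[0]=5 > 4 → no swap
j=1: nums[1]=5 > 4 → no swap
j=2: nums[2]=4 ≤ 4 → i=0, swap nums[0],nums[2] → [4,5,5,5,5,4,4]
j=3: nums[3]=5 > 4 → no swap
j=4: nums[4]=5 > 4 → no swap
j=5: nums[5]=4 ≤ 4 → i=1, swap nums[1],nums[5] → [4,4,5,5,5,5,4]
final swap nums[2],nums[6] → [4,4,4,5,5,5,5]; return 2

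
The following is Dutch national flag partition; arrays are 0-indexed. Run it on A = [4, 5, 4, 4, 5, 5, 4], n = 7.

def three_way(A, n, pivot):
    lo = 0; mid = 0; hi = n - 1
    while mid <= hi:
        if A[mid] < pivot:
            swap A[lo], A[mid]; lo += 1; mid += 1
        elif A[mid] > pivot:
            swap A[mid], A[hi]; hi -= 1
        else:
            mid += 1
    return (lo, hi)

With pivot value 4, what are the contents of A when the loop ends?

pivot = 4; lo=0, mid=0, hi=6
A[mid]=4=4: mid=1
A[mid]=5>4: swap A[1],A[6]; hi=5 → [4, 4, 4, 4, 5, 5, 5]
A[mid]=4=4: mid=2
A[mid]=4=4: mid=3
A[mid]=4=4: mid=4
A[mid]=5>4: swap A[4],A[5]; hi=4 → [4, 4, 4, 4, 5, 5, 5]
A[mid]=5>4: swap A[4],A[4]; hi=3 → [4, 4, 4, 4, 5, 5, 5]
end: lo=0, hi=3; A = [4, 4, 4, 4, 5, 5, 5]

[4, 4, 4, 4, 5, 5, 5]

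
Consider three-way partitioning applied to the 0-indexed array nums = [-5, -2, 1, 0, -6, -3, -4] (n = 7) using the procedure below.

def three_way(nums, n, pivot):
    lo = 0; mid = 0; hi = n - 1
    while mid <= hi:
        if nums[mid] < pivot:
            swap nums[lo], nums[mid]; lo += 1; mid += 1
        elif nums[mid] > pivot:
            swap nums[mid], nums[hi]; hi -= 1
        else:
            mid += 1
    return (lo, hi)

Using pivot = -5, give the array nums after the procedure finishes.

[-6, -5, 0, 1, -3, -4, -2]

pivot = -5; lo=0, mid=0, hi=6
nums[mid]=-5=-5: mid=1
nums[mid]=-2>-5: swap nums[1],nums[6]; hi=5 → [-5, -4, 1, 0, -6, -3, -2]
nums[mid]=-4>-5: swap nums[1],nums[5]; hi=4 → [-5, -3, 1, 0, -6, -4, -2]
nums[mid]=-3>-5: swap nums[1],nums[4]; hi=3 → [-5, -6, 1, 0, -3, -4, -2]
nums[mid]=-6<-5: swap nums[0],nums[1]; lo=1,mid=2 → [-6, -5, 1, 0, -3, -4, -2]
nums[mid]=1>-5: swap nums[2],nums[3]; hi=2 → [-6, -5, 0, 1, -3, -4, -2]
nums[mid]=0>-5: swap nums[2],nums[2]; hi=1 → [-6, -5, 0, 1, -3, -4, -2]
end: lo=1, hi=1; nums = [-6, -5, 0, 1, -3, -4, -2]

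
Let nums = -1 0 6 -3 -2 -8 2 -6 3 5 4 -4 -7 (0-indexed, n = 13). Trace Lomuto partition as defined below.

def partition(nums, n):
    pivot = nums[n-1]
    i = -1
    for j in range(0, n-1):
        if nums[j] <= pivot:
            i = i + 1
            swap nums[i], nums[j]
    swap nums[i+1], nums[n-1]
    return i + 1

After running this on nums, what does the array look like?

pivot = nums[12] = -7; i = -1
j=0: nums[0]=-1 > -7 → no swap
j=1: nums[1]=0 > -7 → no swap
j=2: nums[2]=6 > -7 → no swap
j=3: nums[3]=-3 > -7 → no swap
j=4: nums[4]=-2 > -7 → no swap
j=5: nums[5]=-8 ≤ -7 → i=0, swap nums[0],nums[5] → -8 0 6 -3 -2 -1 2 -6 3 5 4 -4 -7
j=6: nums[6]=2 > -7 → no swap
j=7: nums[7]=-6 > -7 → no swap
j=8: nums[8]=3 > -7 → no swap
j=9: nums[9]=5 > -7 → no swap
j=10: nums[10]=4 > -7 → no swap
j=11: nums[11]=-4 > -7 → no swap
final swap nums[1],nums[12] → -8 -7 6 -3 -2 -1 2 -6 3 5 4 -4 0; return 1

-8 -7 6 -3 -2 -1 2 -6 3 5 4 -4 0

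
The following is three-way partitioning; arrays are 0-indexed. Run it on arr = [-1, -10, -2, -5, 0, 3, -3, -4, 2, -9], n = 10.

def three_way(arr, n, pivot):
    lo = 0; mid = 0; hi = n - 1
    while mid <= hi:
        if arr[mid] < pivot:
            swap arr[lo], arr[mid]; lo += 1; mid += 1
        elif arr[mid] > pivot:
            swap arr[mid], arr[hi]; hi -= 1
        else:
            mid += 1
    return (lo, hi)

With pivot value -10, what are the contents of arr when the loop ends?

[-10, -2, -5, 0, 3, -3, -4, 2, -9, -1]

lo=0 mid=0 hi=9
-1>-10: swap(0,9), hi=8 ⇒ [-9, -10, -2, -5, 0, 3, -3, -4, 2, -1]
-9>-10: swap(0,8), hi=7 ⇒ [2, -10, -2, -5, 0, 3, -3, -4, -9, -1]
2>-10: swap(0,7), hi=6 ⇒ [-4, -10, -2, -5, 0, 3, -3, 2, -9, -1]
-4>-10: swap(0,6), hi=5 ⇒ [-3, -10, -2, -5, 0, 3, -4, 2, -9, -1]
-3>-10: swap(0,5), hi=4 ⇒ [3, -10, -2, -5, 0, -3, -4, 2, -9, -1]
3>-10: swap(0,4), hi=3 ⇒ [0, -10, -2, -5, 3, -3, -4, 2, -9, -1]
0>-10: swap(0,3), hi=2 ⇒ [-5, -10, -2, 0, 3, -3, -4, 2, -9, -1]
-5>-10: swap(0,2), hi=1 ⇒ [-2, -10, -5, 0, 3, -3, -4, 2, -9, -1]
-2>-10: swap(0,1), hi=0 ⇒ [-10, -2, -5, 0, 3, -3, -4, 2, -9, -1]
-10=-10: mid=1
done. lo=0 hi=0; arr=[-10, -2, -5, 0, 3, -3, -4, 2, -9, -1]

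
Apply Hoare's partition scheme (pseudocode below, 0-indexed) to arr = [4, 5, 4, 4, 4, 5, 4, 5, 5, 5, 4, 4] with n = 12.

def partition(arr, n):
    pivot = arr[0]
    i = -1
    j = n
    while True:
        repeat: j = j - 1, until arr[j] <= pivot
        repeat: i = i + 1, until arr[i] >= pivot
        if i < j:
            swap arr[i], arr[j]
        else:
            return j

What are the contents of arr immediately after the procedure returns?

pivot = arr[0] = 4; i = -1, j = 12
j→11 (arr[11]=4≤4), i→0 (arr[0]=4≥4); i<j, swap → [4, 5, 4, 4, 4, 5, 4, 5, 5, 5, 4, 4]
j→10 (arr[10]=4≤4), i→1 (arr[1]=5≥4); i<j, swap → [4, 4, 4, 4, 4, 5, 4, 5, 5, 5, 5, 4]
j→6 (arr[6]=4≤4), i→2 (arr[2]=4≥4); i<j, swap → [4, 4, 4, 4, 4, 5, 4, 5, 5, 5, 5, 4]
j→4 (arr[4]=4≤4), i→3 (arr[3]=4≥4); i<j, swap → [4, 4, 4, 4, 4, 5, 4, 5, 5, 5, 5, 4]
j→3, i→4; i≥j, return j=3. arr = [4, 4, 4, 4, 4, 5, 4, 5, 5, 5, 5, 4]

[4, 4, 4, 4, 4, 5, 4, 5, 5, 5, 5, 4]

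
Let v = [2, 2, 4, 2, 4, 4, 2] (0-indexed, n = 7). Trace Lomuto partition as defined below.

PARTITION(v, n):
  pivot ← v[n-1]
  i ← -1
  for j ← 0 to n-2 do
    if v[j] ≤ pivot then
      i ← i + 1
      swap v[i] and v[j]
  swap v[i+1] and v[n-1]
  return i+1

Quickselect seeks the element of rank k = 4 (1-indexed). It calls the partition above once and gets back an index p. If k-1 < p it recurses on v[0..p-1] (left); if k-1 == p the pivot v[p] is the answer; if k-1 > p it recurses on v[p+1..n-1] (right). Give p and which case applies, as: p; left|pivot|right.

pivot=2, i=-1
j=0: 2≤2, i=0, swap(0,0) ⇒ [2, 2, 4, 2, 4, 4, 2]
j=1: 2≤2, i=1, swap(1,1) ⇒ [2, 2, 4, 2, 4, 4, 2]
j=2: 4>2, skip
j=3: 2≤2, i=2, swap(2,3) ⇒ [2, 2, 2, 4, 4, 4, 2]
j=4: 4>2, skip
j=5: 4>2, skip
swap(3,6) ⇒ [2, 2, 2, 2, 4, 4, 4]; return 3
p = 3; k-1 = 3 == 3 ⇒ pivot

3; pivot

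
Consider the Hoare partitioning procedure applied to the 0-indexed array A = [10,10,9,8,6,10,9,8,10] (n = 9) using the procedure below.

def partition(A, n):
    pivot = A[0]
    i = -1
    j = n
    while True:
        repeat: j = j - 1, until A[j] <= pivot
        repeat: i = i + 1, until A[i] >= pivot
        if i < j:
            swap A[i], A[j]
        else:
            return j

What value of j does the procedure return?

pivot = A[0] = 10; i = -1, j = 9
j→8 (A[8]=10≤10), i→0 (A[0]=10≥10); i<j, swap → [10,10,9,8,6,10,9,8,10]
j→7 (A[7]=8≤10), i→1 (A[1]=10≥10); i<j, swap → [10,8,9,8,6,10,9,10,10]
j→6 (A[6]=9≤10), i→5 (A[5]=10≥10); i<j, swap → [10,8,9,8,6,9,10,10,10]
j→5, i→6; i≥j, return j=5. A = [10,8,9,8,6,9,10,10,10]

5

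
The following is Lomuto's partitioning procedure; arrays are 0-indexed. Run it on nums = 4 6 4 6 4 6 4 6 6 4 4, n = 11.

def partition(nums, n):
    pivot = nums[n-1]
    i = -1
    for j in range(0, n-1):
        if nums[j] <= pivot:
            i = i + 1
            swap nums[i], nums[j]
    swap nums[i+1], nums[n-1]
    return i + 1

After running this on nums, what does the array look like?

4 4 4 4 4 4 6 6 6 6 6

pivot=4, i=-1
j=0: 4≤4, i=0, swap(0,0) ⇒ 4 6 4 6 4 6 4 6 6 4 4
j=1: 6>4, skip
j=2: 4≤4, i=1, swap(1,2) ⇒ 4 4 6 6 4 6 4 6 6 4 4
j=3: 6>4, skip
j=4: 4≤4, i=2, swap(2,4) ⇒ 4 4 4 6 6 6 4 6 6 4 4
j=5: 6>4, skip
j=6: 4≤4, i=3, swap(3,6) ⇒ 4 4 4 4 6 6 6 6 6 4 4
j=7: 6>4, skip
j=8: 6>4, skip
j=9: 4≤4, i=4, swap(4,9) ⇒ 4 4 4 4 4 6 6 6 6 6 4
swap(5,10) ⇒ 4 4 4 4 4 4 6 6 6 6 6; return 5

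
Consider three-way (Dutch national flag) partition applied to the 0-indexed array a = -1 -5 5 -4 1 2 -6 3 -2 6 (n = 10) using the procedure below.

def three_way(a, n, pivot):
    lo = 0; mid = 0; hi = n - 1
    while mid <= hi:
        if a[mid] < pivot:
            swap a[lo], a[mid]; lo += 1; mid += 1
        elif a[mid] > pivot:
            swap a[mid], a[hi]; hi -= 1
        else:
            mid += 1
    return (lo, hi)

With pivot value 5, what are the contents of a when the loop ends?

-1 -5 -4 1 2 -6 3 -2 5 6

pivot = 5; lo=0, mid=0, hi=9
a[mid]=-1<5: swap a[0],a[0]; lo=1,mid=1 → -1 -5 5 -4 1 2 -6 3 -2 6
a[mid]=-5<5: swap a[1],a[1]; lo=2,mid=2 → -1 -5 5 -4 1 2 -6 3 -2 6
a[mid]=5=5: mid=3
a[mid]=-4<5: swap a[2],a[3]; lo=3,mid=4 → -1 -5 -4 5 1 2 -6 3 -2 6
a[mid]=1<5: swap a[3],a[4]; lo=4,mid=5 → -1 -5 -4 1 5 2 -6 3 -2 6
a[mid]=2<5: swap a[4],a[5]; lo=5,mid=6 → -1 -5 -4 1 2 5 -6 3 -2 6
a[mid]=-6<5: swap a[5],a[6]; lo=6,mid=7 → -1 -5 -4 1 2 -6 5 3 -2 6
a[mid]=3<5: swap a[6],a[7]; lo=7,mid=8 → -1 -5 -4 1 2 -6 3 5 -2 6
a[mid]=-2<5: swap a[7],a[8]; lo=8,mid=9 → -1 -5 -4 1 2 -6 3 -2 5 6
a[mid]=6>5: swap a[9],a[9]; hi=8 → -1 -5 -4 1 2 -6 3 -2 5 6
end: lo=8, hi=8; a = -1 -5 -4 1 2 -6 3 -2 5 6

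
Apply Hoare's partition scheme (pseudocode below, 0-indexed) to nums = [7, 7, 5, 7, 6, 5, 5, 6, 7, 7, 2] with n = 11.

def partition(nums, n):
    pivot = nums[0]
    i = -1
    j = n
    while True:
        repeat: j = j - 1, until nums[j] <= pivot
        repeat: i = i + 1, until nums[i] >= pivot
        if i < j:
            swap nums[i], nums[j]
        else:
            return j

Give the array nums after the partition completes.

pivot = nums[0] = 7; i = -1, j = 11
j→10 (nums[10]=2≤7), i→0 (nums[0]=7≥7); i<j, swap → [2, 7, 5, 7, 6, 5, 5, 6, 7, 7, 7]
j→9 (nums[9]=7≤7), i→1 (nums[1]=7≥7); i<j, swap → [2, 7, 5, 7, 6, 5, 5, 6, 7, 7, 7]
j→8 (nums[8]=7≤7), i→3 (nums[3]=7≥7); i<j, swap → [2, 7, 5, 7, 6, 5, 5, 6, 7, 7, 7]
j→7, i→8; i≥j, return j=7. nums = [2, 7, 5, 7, 6, 5, 5, 6, 7, 7, 7]

[2, 7, 5, 7, 6, 5, 5, 6, 7, 7, 7]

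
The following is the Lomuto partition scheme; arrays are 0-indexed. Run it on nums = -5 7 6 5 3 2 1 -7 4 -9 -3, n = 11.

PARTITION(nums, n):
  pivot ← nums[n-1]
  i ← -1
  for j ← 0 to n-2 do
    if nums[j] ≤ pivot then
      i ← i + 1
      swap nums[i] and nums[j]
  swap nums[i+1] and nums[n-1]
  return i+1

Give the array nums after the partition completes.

pivot = nums[10] = -3; i = -1
j=0: nums[0]=-5 ≤ -3 → i=0, swap nums[0],nums[0] (no change) → -5 7 6 5 3 2 1 -7 4 -9 -3
j=1: nums[1]=7 > -3 → no swap
j=2: nums[2]=6 > -3 → no swap
j=3: nums[3]=5 > -3 → no swap
j=4: nums[4]=3 > -3 → no swap
j=5: nums[5]=2 > -3 → no swap
j=6: nums[6]=1 > -3 → no swap
j=7: nums[7]=-7 ≤ -3 → i=1, swap nums[1],nums[7] → -5 -7 6 5 3 2 1 7 4 -9 -3
j=8: nums[8]=4 > -3 → no swap
j=9: nums[9]=-9 ≤ -3 → i=2, swap nums[2],nums[9] → -5 -7 -9 5 3 2 1 7 4 6 -3
final swap nums[3],nums[10] → -5 -7 -9 -3 3 2 1 7 4 6 5; return 3

-5 -7 -9 -3 3 2 1 7 4 6 5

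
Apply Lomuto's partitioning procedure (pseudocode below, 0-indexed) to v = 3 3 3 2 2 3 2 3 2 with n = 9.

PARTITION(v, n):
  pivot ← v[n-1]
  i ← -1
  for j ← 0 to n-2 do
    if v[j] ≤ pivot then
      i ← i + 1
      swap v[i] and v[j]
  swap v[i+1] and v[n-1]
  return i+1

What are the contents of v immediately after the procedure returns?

pivot=2, i=-1
j=0: 3>2, skip
j=1: 3>2, skip
j=2: 3>2, skip
j=3: 2≤2, i=0, swap(0,3) ⇒ 2 3 3 3 2 3 2 3 2
j=4: 2≤2, i=1, swap(1,4) ⇒ 2 2 3 3 3 3 2 3 2
j=5: 3>2, skip
j=6: 2≤2, i=2, swap(2,6) ⇒ 2 2 2 3 3 3 3 3 2
j=7: 3>2, skip
swap(3,8) ⇒ 2 2 2 2 3 3 3 3 3; return 3

2 2 2 2 3 3 3 3 3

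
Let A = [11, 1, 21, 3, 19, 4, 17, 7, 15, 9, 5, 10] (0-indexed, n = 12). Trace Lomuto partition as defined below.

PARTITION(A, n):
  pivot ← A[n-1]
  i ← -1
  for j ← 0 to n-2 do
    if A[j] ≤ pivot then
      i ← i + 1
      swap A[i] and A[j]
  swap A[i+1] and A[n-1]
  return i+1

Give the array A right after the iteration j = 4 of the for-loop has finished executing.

[1, 3, 21, 11, 19, 4, 17, 7, 15, 9, 5, 10]

pivot=10, i=-1
j=0: 11>10, skip
j=1: 1≤10, i=0, swap(0,1) ⇒ [1, 11, 21, 3, 19, 4, 17, 7, 15, 9, 5, 10]
j=2: 21>10, skip
j=3: 3≤10, i=1, swap(1,3) ⇒ [1, 3, 21, 11, 19, 4, 17, 7, 15, 9, 5, 10]
j=4: 19>10, skip
(after j=4) A = [1, 3, 21, 11, 19, 4, 17, 7, 15, 9, 5, 10]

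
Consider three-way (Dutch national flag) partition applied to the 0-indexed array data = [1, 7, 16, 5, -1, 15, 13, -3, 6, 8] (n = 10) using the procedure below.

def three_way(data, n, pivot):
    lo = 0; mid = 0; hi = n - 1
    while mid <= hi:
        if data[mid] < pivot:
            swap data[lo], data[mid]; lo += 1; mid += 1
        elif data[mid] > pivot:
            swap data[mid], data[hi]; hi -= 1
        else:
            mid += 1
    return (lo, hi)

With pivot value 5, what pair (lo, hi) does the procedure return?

lo=0 mid=0 hi=9
1<5: swap(0,0), lo=1 mid=1 ⇒ [1, 7, 16, 5, -1, 15, 13, -3, 6, 8]
7>5: swap(1,9), hi=8 ⇒ [1, 8, 16, 5, -1, 15, 13, -3, 6, 7]
8>5: swap(1,8), hi=7 ⇒ [1, 6, 16, 5, -1, 15, 13, -3, 8, 7]
6>5: swap(1,7), hi=6 ⇒ [1, -3, 16, 5, -1, 15, 13, 6, 8, 7]
-3<5: swap(1,1), lo=2 mid=2 ⇒ [1, -3, 16, 5, -1, 15, 13, 6, 8, 7]
16>5: swap(2,6), hi=5 ⇒ [1, -3, 13, 5, -1, 15, 16, 6, 8, 7]
13>5: swap(2,5), hi=4 ⇒ [1, -3, 15, 5, -1, 13, 16, 6, 8, 7]
15>5: swap(2,4), hi=3 ⇒ [1, -3, -1, 5, 15, 13, 16, 6, 8, 7]
-1<5: swap(2,2), lo=3 mid=3 ⇒ [1, -3, -1, 5, 15, 13, 16, 6, 8, 7]
5=5: mid=4
done. lo=3 hi=3; data=[1, -3, -1, 5, 15, 13, 16, 6, 8, 7]

(3, 3)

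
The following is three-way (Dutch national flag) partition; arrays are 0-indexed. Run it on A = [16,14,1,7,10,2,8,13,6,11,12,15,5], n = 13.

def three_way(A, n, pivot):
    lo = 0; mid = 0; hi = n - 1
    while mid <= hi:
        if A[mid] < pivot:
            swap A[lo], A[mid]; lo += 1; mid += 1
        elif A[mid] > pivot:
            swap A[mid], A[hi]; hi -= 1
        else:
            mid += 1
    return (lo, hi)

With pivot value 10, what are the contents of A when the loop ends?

lo=0 mid=0 hi=12
16>10: swap(0,12), hi=11 ⇒ [5,14,1,7,10,2,8,13,6,11,12,15,16]
5<10: swap(0,0), lo=1 mid=1 ⇒ [5,14,1,7,10,2,8,13,6,11,12,15,16]
14>10: swap(1,11), hi=10 ⇒ [5,15,1,7,10,2,8,13,6,11,12,14,16]
15>10: swap(1,10), hi=9 ⇒ [5,12,1,7,10,2,8,13,6,11,15,14,16]
12>10: swap(1,9), hi=8 ⇒ [5,11,1,7,10,2,8,13,6,12,15,14,16]
11>10: swap(1,8), hi=7 ⇒ [5,6,1,7,10,2,8,13,11,12,15,14,16]
6<10: swap(1,1), lo=2 mid=2 ⇒ [5,6,1,7,10,2,8,13,11,12,15,14,16]
1<10: swap(2,2), lo=3 mid=3 ⇒ [5,6,1,7,10,2,8,13,11,12,15,14,16]
7<10: swap(3,3), lo=4 mid=4 ⇒ [5,6,1,7,10,2,8,13,11,12,15,14,16]
10=10: mid=5
2<10: swap(4,5), lo=5 mid=6 ⇒ [5,6,1,7,2,10,8,13,11,12,15,14,16]
8<10: swap(5,6), lo=6 mid=7 ⇒ [5,6,1,7,2,8,10,13,11,12,15,14,16]
13>10: swap(7,7), hi=6 ⇒ [5,6,1,7,2,8,10,13,11,12,15,14,16]
done. lo=6 hi=6; A=[5,6,1,7,2,8,10,13,11,12,15,14,16]

[5,6,1,7,2,8,10,13,11,12,15,14,16]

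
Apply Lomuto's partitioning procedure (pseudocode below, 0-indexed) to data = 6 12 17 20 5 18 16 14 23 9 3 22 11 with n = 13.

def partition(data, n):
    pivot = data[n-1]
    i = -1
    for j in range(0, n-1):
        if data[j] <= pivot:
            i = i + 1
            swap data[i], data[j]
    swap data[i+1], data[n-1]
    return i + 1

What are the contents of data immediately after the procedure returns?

6 5 9 3 11 18 16 14 23 17 20 22 12

pivot=11, i=-1
j=0: 6≤11, i=0, swap(0,0) ⇒ 6 12 17 20 5 18 16 14 23 9 3 22 11
j=1: 12>11, skip
j=2: 17>11, skip
j=3: 20>11, skip
j=4: 5≤11, i=1, swap(1,4) ⇒ 6 5 17 20 12 18 16 14 23 9 3 22 11
j=5: 18>11, skip
j=6: 16>11, skip
j=7: 14>11, skip
j=8: 23>11, skip
j=9: 9≤11, i=2, swap(2,9) ⇒ 6 5 9 20 12 18 16 14 23 17 3 22 11
j=10: 3≤11, i=3, swap(3,10) ⇒ 6 5 9 3 12 18 16 14 23 17 20 22 11
j=11: 22>11, skip
swap(4,12) ⇒ 6 5 9 3 11 18 16 14 23 17 20 22 12; return 4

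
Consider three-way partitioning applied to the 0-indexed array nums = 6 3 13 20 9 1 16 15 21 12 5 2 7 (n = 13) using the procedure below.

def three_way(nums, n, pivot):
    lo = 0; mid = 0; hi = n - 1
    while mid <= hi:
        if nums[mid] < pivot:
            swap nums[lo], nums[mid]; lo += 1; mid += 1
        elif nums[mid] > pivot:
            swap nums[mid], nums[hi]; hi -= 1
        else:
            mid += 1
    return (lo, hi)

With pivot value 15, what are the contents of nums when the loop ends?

lo=0 mid=0 hi=12
6<15: swap(0,0), lo=1 mid=1 ⇒ 6 3 13 20 9 1 16 15 21 12 5 2 7
3<15: swap(1,1), lo=2 mid=2 ⇒ 6 3 13 20 9 1 16 15 21 12 5 2 7
13<15: swap(2,2), lo=3 mid=3 ⇒ 6 3 13 20 9 1 16 15 21 12 5 2 7
20>15: swap(3,12), hi=11 ⇒ 6 3 13 7 9 1 16 15 21 12 5 2 20
7<15: swap(3,3), lo=4 mid=4 ⇒ 6 3 13 7 9 1 16 15 21 12 5 2 20
9<15: swap(4,4), lo=5 mid=5 ⇒ 6 3 13 7 9 1 16 15 21 12 5 2 20
1<15: swap(5,5), lo=6 mid=6 ⇒ 6 3 13 7 9 1 16 15 21 12 5 2 20
16>15: swap(6,11), hi=10 ⇒ 6 3 13 7 9 1 2 15 21 12 5 16 20
2<15: swap(6,6), lo=7 mid=7 ⇒ 6 3 13 7 9 1 2 15 21 12 5 16 20
15=15: mid=8
21>15: swap(8,10), hi=9 ⇒ 6 3 13 7 9 1 2 15 5 12 21 16 20
5<15: swap(7,8), lo=8 mid=9 ⇒ 6 3 13 7 9 1 2 5 15 12 21 16 20
12<15: swap(8,9), lo=9 mid=10 ⇒ 6 3 13 7 9 1 2 5 12 15 21 16 20
done. lo=9 hi=9; nums=6 3 13 7 9 1 2 5 12 15 21 16 20

6 3 13 7 9 1 2 5 12 15 21 16 20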